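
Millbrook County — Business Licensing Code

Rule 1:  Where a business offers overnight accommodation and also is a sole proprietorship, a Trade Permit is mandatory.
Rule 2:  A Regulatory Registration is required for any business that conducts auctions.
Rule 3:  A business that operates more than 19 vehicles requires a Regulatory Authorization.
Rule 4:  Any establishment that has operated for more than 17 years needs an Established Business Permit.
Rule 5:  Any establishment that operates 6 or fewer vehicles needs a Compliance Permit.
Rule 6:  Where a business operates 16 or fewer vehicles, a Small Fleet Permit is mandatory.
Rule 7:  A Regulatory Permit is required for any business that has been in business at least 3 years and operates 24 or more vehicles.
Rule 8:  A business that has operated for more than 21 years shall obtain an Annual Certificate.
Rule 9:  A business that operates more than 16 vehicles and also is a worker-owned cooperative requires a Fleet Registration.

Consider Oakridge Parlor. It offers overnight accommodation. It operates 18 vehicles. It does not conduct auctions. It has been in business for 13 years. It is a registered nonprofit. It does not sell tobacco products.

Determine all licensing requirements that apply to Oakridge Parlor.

None

Rule 1: offers overnight accommodation; is a registered nonprofit (not: is a sole proprietorship) → Trade Permit not required.
Rule 2: does not conduct auctions → Regulatory Registration not required.
Rule 3: vehicles 18 ≤ 19 → Regulatory Authorization not required.
Rule 4: years in business 13 ≤ 17 → Established Business Permit not required.
Rule 5: vehicles 18 > 6 → Compliance Permit not required.
Rule 6: vehicles 18 > 16 → Small Fleet Permit not required.
Rule 7: years in business 13 ≥ 3; vehicles 18 < 24 → Regulatory Permit not required.
Rule 8: years in business 13 ≤ 21 → Annual Certificate not required.
Rule 9: vehicles 18 > 16; is a registered nonprofit (not: is a worker-owned cooperative) → Fleet Registration not required.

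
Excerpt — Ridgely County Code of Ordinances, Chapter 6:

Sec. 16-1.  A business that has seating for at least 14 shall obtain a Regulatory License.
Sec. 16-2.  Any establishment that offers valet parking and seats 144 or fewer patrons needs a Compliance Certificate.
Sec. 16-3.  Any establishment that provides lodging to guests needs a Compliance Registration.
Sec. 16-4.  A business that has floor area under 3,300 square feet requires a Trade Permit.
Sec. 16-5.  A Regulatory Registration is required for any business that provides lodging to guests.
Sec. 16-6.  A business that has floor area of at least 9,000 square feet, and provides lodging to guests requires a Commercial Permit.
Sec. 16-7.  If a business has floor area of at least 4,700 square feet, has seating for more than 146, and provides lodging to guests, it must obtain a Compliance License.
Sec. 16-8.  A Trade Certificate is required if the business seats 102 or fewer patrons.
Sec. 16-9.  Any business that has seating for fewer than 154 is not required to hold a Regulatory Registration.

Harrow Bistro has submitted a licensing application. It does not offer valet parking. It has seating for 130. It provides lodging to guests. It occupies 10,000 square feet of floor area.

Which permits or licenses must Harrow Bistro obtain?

Sec. 16-1. seating 130 ≥ 14 → Regulatory License required.
Sec. 16-2. does not offer valet parking; seating 130 ≤ 144 → Compliance Certificate not required.
Sec. 16-3. provides lodging to guests → Compliance Registration required.
Sec. 16-4. floor area 10,000 square feet ≥ 3,300 square feet → Trade Permit not required.
Sec. 16-5. provides lodging to guests → Regulatory Registration required.
Sec. 16-6. floor area 10,000 square feet ≥ 9,000 square feet; provides lodging to guests → Commercial Permit required.
Sec. 16-7. floor area 10,000 square feet ≥ 4,700 square feet; seating 130 ≤ 146; provides lodging to guests → Compliance License not required.
Sec. 16-8. seating 130 > 102 → Trade Certificate not required.
Sec. 16-9. seating 130 < 154 → exempt from Regulatory Registration.

Commercial Permit, Compliance Registration, Regulatory License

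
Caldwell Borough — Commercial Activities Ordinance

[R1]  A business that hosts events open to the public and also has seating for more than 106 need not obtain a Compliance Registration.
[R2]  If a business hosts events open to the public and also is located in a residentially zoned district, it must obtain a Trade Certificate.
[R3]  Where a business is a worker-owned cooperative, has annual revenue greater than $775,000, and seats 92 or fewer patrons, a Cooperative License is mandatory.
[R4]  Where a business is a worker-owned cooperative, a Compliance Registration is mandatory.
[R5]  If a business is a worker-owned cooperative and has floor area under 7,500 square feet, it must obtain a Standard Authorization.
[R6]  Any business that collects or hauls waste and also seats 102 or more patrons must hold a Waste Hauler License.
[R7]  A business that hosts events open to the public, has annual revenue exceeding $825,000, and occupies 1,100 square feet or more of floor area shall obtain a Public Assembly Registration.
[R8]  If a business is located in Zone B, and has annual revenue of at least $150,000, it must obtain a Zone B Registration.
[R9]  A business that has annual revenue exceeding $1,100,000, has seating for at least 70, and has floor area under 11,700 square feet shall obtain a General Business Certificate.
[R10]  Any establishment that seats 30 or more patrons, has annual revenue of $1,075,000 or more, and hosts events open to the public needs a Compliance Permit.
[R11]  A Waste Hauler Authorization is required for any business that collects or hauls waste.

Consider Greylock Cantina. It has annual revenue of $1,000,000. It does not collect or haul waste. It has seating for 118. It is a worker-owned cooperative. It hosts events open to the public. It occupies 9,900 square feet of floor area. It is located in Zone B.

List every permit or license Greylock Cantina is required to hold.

Public Assembly Registration, Zone B Registration

[R1] hosts events open to the public; seating 118 > 106 → exempt from Compliance Registration.
[R2] hosts events open to the public; is located in Zone B (not: is located in a residentially zoned district) → Trade Certificate not required.
[R3] is a worker-owned cooperative; revenue $1,000,000 > $775,000; seating 118 > 92 → Cooperative License not required.
[R4] is a worker-owned cooperative → Compliance Registration required.
[R5] is a worker-owned cooperative; floor area 9,900 square feet ≥ 7,500 square feet → Standard Authorization not required.
[R6] does not collect or haul waste; seating 118 ≥ 102 → Waste Hauler License not required.
[R7] hosts events open to the public; revenue $1,000,000 > $825,000; floor area 9,900 square feet ≥ 1,100 square feet → Public Assembly Registration required.
[R8] is located in Zone B; revenue $1,000,000 ≥ $150,000 → Zone B Registration required.
[R9] revenue $1,000,000 ≤ $1,100,000; seating 118 ≥ 70; floor area 9,900 square feet < 11,700 square feet → General Business Certificate not required.
[R10] seating 118 ≥ 30; revenue $1,000,000 < $1,075,000; hosts events open to the public → Compliance Permit not required.
[R11] does not collect or haul waste → Waste Hauler Authorization not required.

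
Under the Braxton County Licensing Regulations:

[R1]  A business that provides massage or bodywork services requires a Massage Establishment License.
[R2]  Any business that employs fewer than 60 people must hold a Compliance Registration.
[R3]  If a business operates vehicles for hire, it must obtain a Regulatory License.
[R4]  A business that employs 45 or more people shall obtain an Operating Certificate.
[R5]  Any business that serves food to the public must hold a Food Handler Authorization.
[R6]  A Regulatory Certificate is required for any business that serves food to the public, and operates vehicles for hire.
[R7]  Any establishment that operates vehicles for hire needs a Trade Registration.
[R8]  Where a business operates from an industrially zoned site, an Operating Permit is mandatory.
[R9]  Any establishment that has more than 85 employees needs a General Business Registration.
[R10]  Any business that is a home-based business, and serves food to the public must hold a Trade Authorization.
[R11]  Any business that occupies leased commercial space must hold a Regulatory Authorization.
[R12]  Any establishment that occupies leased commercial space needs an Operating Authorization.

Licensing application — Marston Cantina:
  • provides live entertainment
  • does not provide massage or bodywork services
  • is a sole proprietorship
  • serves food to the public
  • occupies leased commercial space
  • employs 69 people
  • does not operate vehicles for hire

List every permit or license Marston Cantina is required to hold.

Food Handler Authorization, Operating Authorization, Operating Certificate, Regulatory Authorization

[R1] does not provide massage or bodywork services → Massage Establishment License not required.
[R2] employees 69 ≥ 60 → Compliance Registration not required.
[R3] does not operate vehicles for hire → Regulatory License not required.
[R4] employees 69 ≥ 45 → Operating Certificate required.
[R5] serves food to the public → Food Handler Authorization required.
[R6] serves food to the public; does not operate vehicles for hire → Regulatory Certificate not required.
[R7] does not operate vehicles for hire → Trade Registration not required.
[R8] occupies leased commercial space (not: operates from an industrially zoned site) → Operating Permit not required.
[R9] employees 69 ≤ 85 → General Business Registration not required.
[R10] occupies leased commercial space (not: is a home-based business); serves food to the public → Trade Authorization not required.
[R11] occupies leased commercial space → Regulatory Authorization required.
[R12] occupies leased commercial space → Operating Authorization required.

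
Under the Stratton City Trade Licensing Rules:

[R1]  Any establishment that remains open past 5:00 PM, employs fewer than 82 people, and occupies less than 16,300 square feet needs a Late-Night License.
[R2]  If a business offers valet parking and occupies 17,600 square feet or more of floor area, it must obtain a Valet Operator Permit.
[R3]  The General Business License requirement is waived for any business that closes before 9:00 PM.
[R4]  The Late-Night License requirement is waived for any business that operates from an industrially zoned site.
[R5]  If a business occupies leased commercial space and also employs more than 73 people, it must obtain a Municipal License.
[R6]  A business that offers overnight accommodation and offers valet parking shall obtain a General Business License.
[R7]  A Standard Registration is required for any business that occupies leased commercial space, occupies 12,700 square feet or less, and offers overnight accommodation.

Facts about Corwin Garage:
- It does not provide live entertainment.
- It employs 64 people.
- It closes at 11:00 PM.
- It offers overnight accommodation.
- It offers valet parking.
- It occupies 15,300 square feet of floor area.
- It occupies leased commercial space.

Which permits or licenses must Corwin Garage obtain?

General Business License, Late-Night License

[R1] closes 11:00 PM, after 5:00 PM; employees 64 < 82; floor area 15,300 square feet < 16,300 square feet → Late-Night License required.
[R2] offers valet parking; floor area 15,300 square feet < 17,600 square feet → Valet Operator Permit not required.
[R3] closes 11:00 PM, after 9:00 PM → General Business License exemption does not apply.
[R4] occupies leased commercial space (not: operates from an industrially zoned site) → Late-Night License exemption does not apply.
[R5] occupies leased commercial space; employees 64 ≤ 73 → Municipal License not required.
[R6] offers overnight accommodation; offers valet parking → General Business License required.
[R7] occupies leased commercial space; floor area 15,300 square feet > 12,700 square feet; offers overnight accommodation → Standard Registration not required.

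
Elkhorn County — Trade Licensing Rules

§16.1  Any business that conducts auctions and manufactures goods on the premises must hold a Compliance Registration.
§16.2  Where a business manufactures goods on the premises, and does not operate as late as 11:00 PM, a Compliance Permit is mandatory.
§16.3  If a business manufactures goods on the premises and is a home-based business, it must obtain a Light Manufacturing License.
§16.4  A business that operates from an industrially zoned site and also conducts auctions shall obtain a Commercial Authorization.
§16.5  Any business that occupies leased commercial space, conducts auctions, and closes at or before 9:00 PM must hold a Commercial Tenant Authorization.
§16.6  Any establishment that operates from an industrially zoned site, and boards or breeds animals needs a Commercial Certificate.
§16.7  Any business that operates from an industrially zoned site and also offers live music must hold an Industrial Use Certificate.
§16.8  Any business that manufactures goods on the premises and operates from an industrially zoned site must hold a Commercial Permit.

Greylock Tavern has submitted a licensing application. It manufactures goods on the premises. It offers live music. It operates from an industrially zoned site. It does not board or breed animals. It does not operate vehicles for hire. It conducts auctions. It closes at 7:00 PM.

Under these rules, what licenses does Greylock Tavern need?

§16.1 conducts auctions; manufactures goods on the premises → Compliance Registration required.
§16.2 manufactures goods on the premises; closes 7:00 PM, at/before 11:00 PM → Compliance Permit required.
§16.3 manufactures goods on the premises; operates from an industrially zoned site (not: is a home-based business) → Light Manufacturing License not required.
§16.4 operates from an industrially zoned site; conducts auctions → Commercial Authorization required.
§16.5 operates from an industrially zoned site (not: occupies leased commercial space); conducts auctions; closes 7:00 PM, at/before 9:00 PM → Commercial Tenant Authorization not required.
§16.6 operates from an industrially zoned site; does not board or breed animals → Commercial Certificate not required.
§16.7 operates from an industrially zoned site; offers live music → Industrial Use Certificate required.
§16.8 manufactures goods on the premises; operates from an industrially zoned site → Commercial Permit required.

Commercial Authorization, Commercial Permit, Compliance Permit, Compliance Registration, Industrial Use Certificate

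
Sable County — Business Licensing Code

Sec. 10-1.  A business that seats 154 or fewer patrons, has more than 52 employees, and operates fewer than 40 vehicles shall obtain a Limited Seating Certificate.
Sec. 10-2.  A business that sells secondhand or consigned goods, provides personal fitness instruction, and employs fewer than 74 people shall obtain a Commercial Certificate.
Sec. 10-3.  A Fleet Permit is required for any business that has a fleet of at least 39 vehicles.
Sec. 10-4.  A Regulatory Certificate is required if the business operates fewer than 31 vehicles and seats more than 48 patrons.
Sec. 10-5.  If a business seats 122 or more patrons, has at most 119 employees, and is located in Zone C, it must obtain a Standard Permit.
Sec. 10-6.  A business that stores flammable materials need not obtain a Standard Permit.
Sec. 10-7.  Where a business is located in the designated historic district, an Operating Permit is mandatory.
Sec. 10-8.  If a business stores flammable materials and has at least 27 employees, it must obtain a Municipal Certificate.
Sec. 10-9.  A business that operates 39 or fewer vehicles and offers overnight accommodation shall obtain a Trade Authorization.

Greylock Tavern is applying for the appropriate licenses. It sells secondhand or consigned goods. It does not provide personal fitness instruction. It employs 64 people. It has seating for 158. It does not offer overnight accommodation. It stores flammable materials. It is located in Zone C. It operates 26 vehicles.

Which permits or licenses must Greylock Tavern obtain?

Municipal Certificate, Regulatory Certificate

Sec. 10-1. seating 158 > 154; employees 64 > 52; vehicles 26 < 40 → Limited Seating Certificate not required.
Sec. 10-2. sells secondhand or consigned goods; does not provide personal fitness instruction; employees 64 < 74 → Commercial Certificate not required.
Sec. 10-3. vehicles 26 < 39 → Fleet Permit not required.
Sec. 10-4. vehicles 26 < 31; seating 158 > 48 → Regulatory Certificate required.
Sec. 10-5. seating 158 ≥ 122; employees 64 ≤ 119; is located in Zone C → Standard Permit required.
Sec. 10-6. stores flammable materials → exempt from Standard Permit.
Sec. 10-7. is located in Zone C (not: is located in the designated historic district) → Operating Permit not required.
Sec. 10-8. stores flammable materials; employees 64 ≥ 27 → Municipal Certificate required.
Sec. 10-9. vehicles 26 ≤ 39; does not offer overnight accommodation → Trade Authorization not required.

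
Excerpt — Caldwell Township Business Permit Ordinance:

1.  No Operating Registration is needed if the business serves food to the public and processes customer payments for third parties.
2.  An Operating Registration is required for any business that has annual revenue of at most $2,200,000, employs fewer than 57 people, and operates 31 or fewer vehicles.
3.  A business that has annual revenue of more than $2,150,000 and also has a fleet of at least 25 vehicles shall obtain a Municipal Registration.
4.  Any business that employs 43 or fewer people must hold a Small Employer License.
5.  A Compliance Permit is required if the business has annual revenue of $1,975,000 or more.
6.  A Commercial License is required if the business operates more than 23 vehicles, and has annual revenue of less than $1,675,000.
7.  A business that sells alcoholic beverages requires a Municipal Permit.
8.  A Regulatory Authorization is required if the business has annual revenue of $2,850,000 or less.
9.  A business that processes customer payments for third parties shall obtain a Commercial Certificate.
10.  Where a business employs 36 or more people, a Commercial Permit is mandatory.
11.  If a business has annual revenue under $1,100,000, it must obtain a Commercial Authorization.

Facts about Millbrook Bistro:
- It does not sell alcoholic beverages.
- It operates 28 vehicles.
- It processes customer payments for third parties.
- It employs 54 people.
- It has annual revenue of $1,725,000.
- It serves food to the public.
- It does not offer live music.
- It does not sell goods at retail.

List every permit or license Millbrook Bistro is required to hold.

Commercial Certificate, Commercial Permit, Regulatory Authorization

1. serves food to the public; processes customer payments for third parties → exempt from Operating Registration.
2. revenue $1,725,000 ≤ $2,200,000; employees 54 < 57; vehicles 28 ≤ 31 → Operating Registration required.
3. revenue $1,725,000 ≤ $2,150,000; vehicles 28 ≥ 25 → Municipal Registration not required.
4. employees 54 > 43 → Small Employer License not required.
5. revenue $1,725,000 < $1,975,000 → Compliance Permit not required.
6. vehicles 28 > 23; revenue $1,725,000 ≥ $1,675,000 → Commercial License not required.
7. does not sell alcoholic beverages → Municipal Permit not required.
8. revenue $1,725,000 ≤ $2,850,000 → Regulatory Authorization required.
9. processes customer payments for third parties → Commercial Certificate required.
10. employees 54 ≥ 36 → Commercial Permit required.
11. revenue $1,725,000 ≥ $1,100,000 → Commercial Authorization not required.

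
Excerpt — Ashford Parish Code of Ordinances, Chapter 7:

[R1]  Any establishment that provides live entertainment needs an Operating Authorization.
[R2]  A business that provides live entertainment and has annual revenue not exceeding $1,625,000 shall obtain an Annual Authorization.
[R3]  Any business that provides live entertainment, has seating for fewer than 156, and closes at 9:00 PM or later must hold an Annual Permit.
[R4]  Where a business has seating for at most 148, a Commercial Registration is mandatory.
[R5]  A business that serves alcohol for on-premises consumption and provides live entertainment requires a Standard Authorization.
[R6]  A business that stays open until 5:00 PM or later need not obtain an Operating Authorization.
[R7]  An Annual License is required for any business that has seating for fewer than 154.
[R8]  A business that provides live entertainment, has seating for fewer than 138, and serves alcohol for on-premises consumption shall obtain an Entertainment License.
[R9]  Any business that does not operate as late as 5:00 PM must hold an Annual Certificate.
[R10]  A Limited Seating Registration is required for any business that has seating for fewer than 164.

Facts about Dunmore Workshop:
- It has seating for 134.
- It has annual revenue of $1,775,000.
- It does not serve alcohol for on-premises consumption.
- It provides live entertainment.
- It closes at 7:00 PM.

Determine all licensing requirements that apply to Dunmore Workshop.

Annual License, Commercial Registration, Limited Seating Registration

[R1] provides live entertainment → Operating Authorization required.
[R2] provides live entertainment; revenue $1,775,000 > $1,625,000 → Annual Authorization not required.
[R3] provides live entertainment; seating 134 < 156; closes 7:00 PM, at/before 9:00 PM → Annual Permit not required.
[R4] seating 134 ≤ 148 → Commercial Registration required.
[R5] does not serve alcohol for on-premises consumption; provides live entertainment → Standard Authorization not required.
[R6] closes 7:00 PM, after 5:00 PM → exempt from Operating Authorization.
[R7] seating 134 < 154 → Annual License required.
[R8] provides live entertainment; seating 134 < 138; does not serve alcohol for on-premises consumption → Entertainment License not required.
[R9] closes 7:00 PM, after 5:00 PM → Annual Certificate not required.
[R10] seating 134 < 164 → Limited Seating Registration required.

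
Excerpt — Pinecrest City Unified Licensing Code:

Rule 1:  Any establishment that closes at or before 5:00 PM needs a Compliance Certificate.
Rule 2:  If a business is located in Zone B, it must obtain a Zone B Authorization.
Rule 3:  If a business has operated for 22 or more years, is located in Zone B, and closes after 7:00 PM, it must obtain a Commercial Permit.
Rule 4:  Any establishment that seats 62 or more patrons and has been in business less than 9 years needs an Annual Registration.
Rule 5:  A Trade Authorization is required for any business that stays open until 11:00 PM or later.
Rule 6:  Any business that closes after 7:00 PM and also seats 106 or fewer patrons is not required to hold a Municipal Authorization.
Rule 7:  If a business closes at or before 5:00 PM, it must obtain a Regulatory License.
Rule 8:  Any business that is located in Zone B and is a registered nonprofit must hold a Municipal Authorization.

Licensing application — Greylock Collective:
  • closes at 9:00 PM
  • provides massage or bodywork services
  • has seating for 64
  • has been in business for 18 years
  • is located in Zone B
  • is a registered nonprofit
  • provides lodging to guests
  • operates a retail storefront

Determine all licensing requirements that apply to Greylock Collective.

Rule 1: closes 9:00 PM, after 5:00 PM → Compliance Certificate not required.
Rule 2: is located in Zone B → Zone B Authorization required.
Rule 3: years in business 18 < 22; is located in Zone B; closes 9:00 PM, after 7:00 PM → Commercial Permit not required.
Rule 4: seating 64 ≥ 62; years in business 18 ≥ 9 → Annual Registration not required.
Rule 5: closes 9:00 PM, at/before 11:00 PM → Trade Authorization not required.
Rule 6: closes 9:00 PM, after 7:00 PM; seating 64 ≤ 106 → exempt from Municipal Authorization.
Rule 7: closes 9:00 PM, after 5:00 PM → Regulatory License not required.
Rule 8: is located in Zone B; is a registered nonprofit → Municipal Authorization required.

Zone B Authorization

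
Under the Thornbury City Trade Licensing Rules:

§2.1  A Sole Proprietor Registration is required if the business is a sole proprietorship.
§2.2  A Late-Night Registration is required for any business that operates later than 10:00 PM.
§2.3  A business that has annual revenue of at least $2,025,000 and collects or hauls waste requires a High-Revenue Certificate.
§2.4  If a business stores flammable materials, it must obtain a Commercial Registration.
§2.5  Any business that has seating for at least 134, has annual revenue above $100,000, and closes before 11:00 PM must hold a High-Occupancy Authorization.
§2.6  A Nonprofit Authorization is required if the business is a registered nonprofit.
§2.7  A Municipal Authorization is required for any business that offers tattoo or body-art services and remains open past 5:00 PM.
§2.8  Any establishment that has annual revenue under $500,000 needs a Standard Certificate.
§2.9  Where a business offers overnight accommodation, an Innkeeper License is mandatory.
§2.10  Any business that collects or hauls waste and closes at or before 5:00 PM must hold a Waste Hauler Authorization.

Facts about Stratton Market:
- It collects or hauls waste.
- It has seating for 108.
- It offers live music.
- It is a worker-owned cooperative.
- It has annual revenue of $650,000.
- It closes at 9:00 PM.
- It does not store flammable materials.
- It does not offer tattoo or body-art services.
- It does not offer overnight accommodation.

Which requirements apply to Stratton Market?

None

§2.1 is a worker-owned cooperative (not: is a sole proprietorship) → Sole Proprietor Registration not required.
§2.2 closes 9:00 PM, at/before 10:00 PM → Late-Night Registration not required.
§2.3 revenue $650,000 < $2,025,000; collects or hauls waste → High-Revenue Certificate not required.
§2.4 does not store flammable materials → Commercial Registration not required.
§2.5 seating 108 < 134; revenue $650,000 > $100,000; closes 9:00 PM, at/before 11:00 PM → High-Occupancy Authorization not required.
§2.6 is a worker-owned cooperative (not: is a registered nonprofit) → Nonprofit Authorization not required.
§2.7 does not offer tattoo or body-art services; closes 9:00 PM, after 5:00 PM → Municipal Authorization not required.
§2.8 revenue $650,000 ≥ $500,000 → Standard Certificate not required.
§2.9 does not offer overnight accommodation → Innkeeper License not required.
§2.10 collects or hauls waste; closes 9:00 PM, after 5:00 PM → Waste Hauler Authorization not required.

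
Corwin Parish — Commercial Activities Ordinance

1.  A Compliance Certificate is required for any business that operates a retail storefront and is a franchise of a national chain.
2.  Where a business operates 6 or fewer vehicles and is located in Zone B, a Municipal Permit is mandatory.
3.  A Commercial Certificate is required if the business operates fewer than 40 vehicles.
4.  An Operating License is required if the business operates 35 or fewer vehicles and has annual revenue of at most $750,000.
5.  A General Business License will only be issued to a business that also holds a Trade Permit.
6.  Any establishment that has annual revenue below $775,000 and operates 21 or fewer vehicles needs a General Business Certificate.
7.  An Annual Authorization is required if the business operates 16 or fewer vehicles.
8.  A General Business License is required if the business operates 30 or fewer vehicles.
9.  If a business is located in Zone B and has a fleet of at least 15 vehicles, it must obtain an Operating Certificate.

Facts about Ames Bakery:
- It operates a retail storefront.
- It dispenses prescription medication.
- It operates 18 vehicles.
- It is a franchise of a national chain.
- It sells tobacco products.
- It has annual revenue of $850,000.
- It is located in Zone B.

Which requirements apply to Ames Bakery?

Commercial Certificate, Compliance Certificate, General Business License, Operating Certificate, Trade Permit

1. operates a retail storefront; is a franchise of a national chain → Compliance Certificate required.
2. vehicles 18 > 6; is located in Zone B → Municipal Permit not required.
3. vehicles 18 < 40 → Commercial Certificate required.
4. vehicles 18 ≤ 35; revenue $850,000 > $750,000 → Operating License not required.
5. General Business License is required → Trade Permit also required.
6. revenue $850,000 ≥ $775,000; vehicles 18 ≤ 21 → General Business Certificate not required.
7. vehicles 18 > 16 → Annual Authorization not required.
8. vehicles 18 ≤ 30 → General Business License required.
9. is located in Zone B; vehicles 18 ≥ 15 → Operating Certificate required.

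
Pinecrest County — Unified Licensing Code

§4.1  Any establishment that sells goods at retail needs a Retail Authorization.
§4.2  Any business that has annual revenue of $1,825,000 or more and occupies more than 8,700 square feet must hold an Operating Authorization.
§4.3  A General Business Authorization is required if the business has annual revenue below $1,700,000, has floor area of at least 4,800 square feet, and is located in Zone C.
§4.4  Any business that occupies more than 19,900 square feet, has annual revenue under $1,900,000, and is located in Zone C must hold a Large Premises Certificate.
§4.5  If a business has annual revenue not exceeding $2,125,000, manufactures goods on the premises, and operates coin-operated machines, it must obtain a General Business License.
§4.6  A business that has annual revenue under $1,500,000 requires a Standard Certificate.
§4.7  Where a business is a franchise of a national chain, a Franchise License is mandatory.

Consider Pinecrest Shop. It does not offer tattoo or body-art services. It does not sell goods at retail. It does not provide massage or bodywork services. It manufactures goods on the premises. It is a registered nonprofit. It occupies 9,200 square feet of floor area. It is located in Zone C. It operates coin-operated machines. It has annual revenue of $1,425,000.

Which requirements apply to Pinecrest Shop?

General Business Authorization, General Business License, Standard Certificate

§4.1 does not sell goods at retail → Retail Authorization not required.
§4.2 revenue $1,425,000 < $1,825,000; floor area 9,200 square feet > 8,700 square feet → Operating Authorization not required.
§4.3 revenue $1,425,000 < $1,700,000; floor area 9,200 square feet ≥ 4,800 square feet; is located in Zone C → General Business Authorization required.
§4.4 floor area 9,200 square feet ≤ 19,900 square feet; revenue $1,425,000 < $1,900,000; is located in Zone C → Large Premises Certificate not required.
§4.5 revenue $1,425,000 ≤ $2,125,000; manufactures goods on the premises; operates coin-operated machines → General Business License required.
§4.6 revenue $1,425,000 < $1,500,000 → Standard Certificate required.
§4.7 is a registered nonprofit (not: is a franchise of a national chain) → Franchise License not required.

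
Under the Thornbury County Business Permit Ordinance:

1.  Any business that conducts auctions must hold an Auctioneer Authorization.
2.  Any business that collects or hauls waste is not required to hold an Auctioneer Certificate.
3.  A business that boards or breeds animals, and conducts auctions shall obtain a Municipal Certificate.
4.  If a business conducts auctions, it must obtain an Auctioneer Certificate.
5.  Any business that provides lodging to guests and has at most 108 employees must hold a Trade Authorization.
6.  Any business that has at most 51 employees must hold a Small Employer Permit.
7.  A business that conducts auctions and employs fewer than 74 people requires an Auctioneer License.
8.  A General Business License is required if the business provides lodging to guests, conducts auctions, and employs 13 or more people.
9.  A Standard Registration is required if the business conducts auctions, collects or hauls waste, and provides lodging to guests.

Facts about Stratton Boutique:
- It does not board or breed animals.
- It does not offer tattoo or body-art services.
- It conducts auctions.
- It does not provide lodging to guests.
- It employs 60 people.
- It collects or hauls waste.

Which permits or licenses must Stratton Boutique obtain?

Auctioneer Authorization, Auctioneer License

1. conducts auctions → Auctioneer Authorization required.
2. collects or hauls waste → exempt from Auctioneer Certificate.
3. does not board or breed animals; conducts auctions → Municipal Certificate not required.
4. conducts auctions → Auctioneer Certificate required.
5. does not provide lodging to guests; employees 60 ≤ 108 → Trade Authorization not required.
6. employees 60 > 51 → Small Employer Permit not required.
7. conducts auctions; employees 60 < 74 → Auctioneer License required.
8. does not provide lodging to guests; conducts auctions; employees 60 ≥ 13 → General Business License not required.
9. conducts auctions; collects or hauls waste; does not provide lodging to guests → Standard Registration not required.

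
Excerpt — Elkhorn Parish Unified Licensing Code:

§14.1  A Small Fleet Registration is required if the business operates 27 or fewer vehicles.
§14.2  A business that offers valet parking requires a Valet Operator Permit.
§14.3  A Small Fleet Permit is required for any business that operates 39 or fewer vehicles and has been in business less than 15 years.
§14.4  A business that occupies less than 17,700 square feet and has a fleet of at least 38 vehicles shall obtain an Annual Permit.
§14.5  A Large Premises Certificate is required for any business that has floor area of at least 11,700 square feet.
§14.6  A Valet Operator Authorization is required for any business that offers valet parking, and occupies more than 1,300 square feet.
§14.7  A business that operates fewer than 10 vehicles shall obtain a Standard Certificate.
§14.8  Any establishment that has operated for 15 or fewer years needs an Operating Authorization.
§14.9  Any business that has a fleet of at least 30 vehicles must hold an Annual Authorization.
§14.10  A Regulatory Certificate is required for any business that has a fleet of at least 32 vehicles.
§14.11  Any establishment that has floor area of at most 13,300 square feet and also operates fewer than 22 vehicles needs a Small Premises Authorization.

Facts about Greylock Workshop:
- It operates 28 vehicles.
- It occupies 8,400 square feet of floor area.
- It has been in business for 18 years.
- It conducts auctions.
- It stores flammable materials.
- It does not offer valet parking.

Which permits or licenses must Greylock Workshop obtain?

None

§14.1 vehicles 28 > 27 → Small Fleet Registration not required.
§14.2 does not offer valet parking → Valet Operator Permit not required.
§14.3 vehicles 28 ≤ 39; years in business 18 ≥ 15 → Small Fleet Permit not required.
§14.4 floor area 8,400 square feet < 17,700 square feet; vehicles 28 < 38 → Annual Permit not required.
§14.5 floor area 8,400 square feet < 11,700 square feet → Large Premises Certificate not required.
§14.6 does not offer valet parking; floor area 8,400 square feet > 1,300 square feet → Valet Operator Authorization not required.
§14.7 vehicles 28 ≥ 10 → Standard Certificate not required.
§14.8 years in business 18 > 15 → Operating Authorization not required.
§14.9 vehicles 28 < 30 → Annual Authorization not required.
§14.10 vehicles 28 < 32 → Regulatory Certificate not required.
§14.11 floor area 8,400 square feet ≤ 13,300 square feet; vehicles 28 ≥ 22 → Small Premises Authorization not required.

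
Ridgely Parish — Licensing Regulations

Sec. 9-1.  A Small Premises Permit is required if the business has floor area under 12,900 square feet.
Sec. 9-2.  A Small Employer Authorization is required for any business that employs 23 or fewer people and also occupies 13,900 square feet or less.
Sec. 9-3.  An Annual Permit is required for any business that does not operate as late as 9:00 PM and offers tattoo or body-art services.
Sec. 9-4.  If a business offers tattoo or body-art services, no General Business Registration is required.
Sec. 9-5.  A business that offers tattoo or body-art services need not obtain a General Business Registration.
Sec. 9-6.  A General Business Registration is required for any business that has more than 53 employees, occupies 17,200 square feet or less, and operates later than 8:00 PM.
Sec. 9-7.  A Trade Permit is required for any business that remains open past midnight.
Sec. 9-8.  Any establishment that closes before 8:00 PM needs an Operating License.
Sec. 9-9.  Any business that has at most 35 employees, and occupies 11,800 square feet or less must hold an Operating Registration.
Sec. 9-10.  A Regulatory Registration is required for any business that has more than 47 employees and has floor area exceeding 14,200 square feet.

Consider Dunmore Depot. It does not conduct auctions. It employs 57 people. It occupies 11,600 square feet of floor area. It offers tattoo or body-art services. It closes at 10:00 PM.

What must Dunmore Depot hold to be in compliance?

Small Premises Permit

Sec. 9-1. floor area 11,600 square feet < 12,900 square feet → Small Premises Permit required.
Sec. 9-2. employees 57 > 23; floor area 11,600 square feet ≤ 13,900 square feet → Small Employer Authorization not required.
Sec. 9-3. closes 10:00 PM, after 9:00 PM; offers tattoo or body-art services → Annual Permit not required.
Sec. 9-4. offers tattoo or body-art services → exempt from General Business Registration.
Sec. 9-5. offers tattoo or body-art services → exempt from General Business Registration.
Sec. 9-6. employees 57 > 53; floor area 11,600 square feet ≤ 17,200 square feet; closes 10:00 PM, after 8:00 PM → General Business Registration required.
Sec. 9-7. closes 10:00 PM, at/before midnight → Trade Permit not required.
Sec. 9-8. closes 10:00 PM, after 8:00 PM → Operating License not required.
Sec. 9-9. employees 57 > 35; floor area 11,600 square feet ≤ 11,800 square feet → Operating Registration not required.
Sec. 9-10. employees 57 > 47; floor area 11,600 square feet ≤ 14,200 square feet → Regulatory Registration not required.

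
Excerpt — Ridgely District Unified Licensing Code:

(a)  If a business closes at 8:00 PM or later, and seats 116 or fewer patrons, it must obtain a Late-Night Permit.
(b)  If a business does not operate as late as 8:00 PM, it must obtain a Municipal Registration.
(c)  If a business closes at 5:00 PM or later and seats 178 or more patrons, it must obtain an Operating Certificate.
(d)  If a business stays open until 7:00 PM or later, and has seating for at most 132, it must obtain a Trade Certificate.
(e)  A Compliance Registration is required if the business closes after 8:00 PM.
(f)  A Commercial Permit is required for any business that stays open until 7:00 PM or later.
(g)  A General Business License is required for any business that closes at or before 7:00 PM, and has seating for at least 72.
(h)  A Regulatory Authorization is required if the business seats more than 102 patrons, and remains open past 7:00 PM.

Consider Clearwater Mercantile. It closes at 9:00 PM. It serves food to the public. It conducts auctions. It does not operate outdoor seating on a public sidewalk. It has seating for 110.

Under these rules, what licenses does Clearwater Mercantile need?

Commercial Permit, Compliance Registration, Late-Night Permit, Regulatory Authorization, Trade Certificate

(a) closes 9:00 PM, after 8:00 PM; seating 110 ≤ 116 → Late-Night Permit required.
(b) closes 9:00 PM, after 8:00 PM → Municipal Registration not required.
(c) closes 9:00 PM, after 5:00 PM; seating 110 < 178 → Operating Certificate not required.
(d) closes 9:00 PM, after 7:00 PM; seating 110 ≤ 132 → Trade Certificate required.
(e) closes 9:00 PM, after 8:00 PM → Compliance Registration required.
(f) closes 9:00 PM, after 7:00 PM → Commercial Permit required.
(g) closes 9:00 PM, after 7:00 PM; seating 110 ≥ 72 → General Business License not required.
(h) seating 110 > 102; closes 9:00 PM, after 7:00 PM → Regulatory Authorization required.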